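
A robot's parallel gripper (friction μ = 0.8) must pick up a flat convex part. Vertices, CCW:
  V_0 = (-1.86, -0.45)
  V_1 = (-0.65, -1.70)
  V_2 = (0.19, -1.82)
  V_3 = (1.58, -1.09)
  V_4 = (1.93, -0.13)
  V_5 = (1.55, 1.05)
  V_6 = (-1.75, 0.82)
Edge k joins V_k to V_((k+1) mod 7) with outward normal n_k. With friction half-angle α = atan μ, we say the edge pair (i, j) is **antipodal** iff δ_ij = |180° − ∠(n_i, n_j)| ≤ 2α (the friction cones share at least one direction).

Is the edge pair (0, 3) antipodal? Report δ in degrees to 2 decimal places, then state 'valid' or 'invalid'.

δ = 64.10°, valid

α = atan 0.8 = 38.66°;  2α = 77.32°
edge 0: e_0 = (+1.21, -1.25);  n_0 = (-0.7185, -0.6955)
edge 3: e_3 = (+0.35, +0.96);  n_3 = (+0.9395, -0.3425)
∠(n_0, n_3) = 115.90°
δ = |180° − 115.90°| = 64.10°
64.10° ≤ 2α = 77.32°  →  valid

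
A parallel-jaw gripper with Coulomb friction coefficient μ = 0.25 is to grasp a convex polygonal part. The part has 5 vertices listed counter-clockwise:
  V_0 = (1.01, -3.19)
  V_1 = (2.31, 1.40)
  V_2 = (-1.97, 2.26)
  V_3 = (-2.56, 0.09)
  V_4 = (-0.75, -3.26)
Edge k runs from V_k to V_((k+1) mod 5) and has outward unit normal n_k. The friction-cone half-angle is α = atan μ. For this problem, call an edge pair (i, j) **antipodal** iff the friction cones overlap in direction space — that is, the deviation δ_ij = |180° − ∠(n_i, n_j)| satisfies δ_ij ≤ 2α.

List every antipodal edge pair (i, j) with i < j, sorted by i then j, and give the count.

count = 2; pairs: (0,2), (1,4)

α = atan 0.25 = 14.04°;  2α = 28.07°
n_0 = (+0.9622, -0.2725)
n_1 = (+0.1970, +0.9804)
n_2 = (-0.9650, +0.2624)
n_3 = (-0.8798, -0.4754)
n_4 = (+0.0397, -0.9992)
  (0,1): δ = 85.55°  ·
  (0,2): δ = 0.60°  ✓
  (0,3): δ = 44.20°  ·
  (0,4): δ = 108.09°  ·
  (1,2): δ = 93.85°  ·
  (1,3): δ = 50.26°  ·
  (1,4): δ = 13.64°  ✓
  (2,3): δ = 136.41°  ·
  (2,4): δ = 72.51°  ·
  (3,4): δ = 116.10°  ·
antipodal pairs: 2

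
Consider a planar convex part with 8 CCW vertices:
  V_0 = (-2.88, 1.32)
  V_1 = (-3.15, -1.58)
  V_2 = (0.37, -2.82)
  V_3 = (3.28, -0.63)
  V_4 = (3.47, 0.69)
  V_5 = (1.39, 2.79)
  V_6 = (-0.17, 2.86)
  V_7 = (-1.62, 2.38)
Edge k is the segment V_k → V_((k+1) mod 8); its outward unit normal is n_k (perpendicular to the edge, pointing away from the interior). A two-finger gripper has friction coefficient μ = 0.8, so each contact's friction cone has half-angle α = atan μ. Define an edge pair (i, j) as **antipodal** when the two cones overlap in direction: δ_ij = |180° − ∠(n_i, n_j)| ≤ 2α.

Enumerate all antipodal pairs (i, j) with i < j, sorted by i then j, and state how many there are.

count = 12; pairs: (0,2), (0,3), (0,4), (1,4), (1,5), (1,6), (1,7), (2,5), (2,6), (2,7), (3,6), (3,7)

α = atan 0.8 = 38.66°;  2α = 77.32°
n_0 = (-0.9957, +0.0927)
n_1 = (-0.3323, -0.9432)
n_2 = (+0.6013, -0.7990)
n_3 = (+0.9898, -0.1425)
n_4 = (+0.7105, +0.7037)
n_5 = (+0.0448, +0.9990)
n_6 = (-0.3143, +0.9493)
n_7 = (-0.6438, +0.7652)
  (0,1): δ = 104.09°  ·
  (0,2): δ = 47.72°  ✓
  (0,3): δ = 2.87°  ✓
  (0,4): δ = 50.04°  ✓
  (0,5): δ = 92.75°  ·
  (0,6): δ = 113.64°  ·
  (0,7): δ = 135.39°  ·
  (1,2): δ = 123.63°  ·
  (1,3): δ = 78.78°  ·
  (1,4): δ = 25.87°  ✓
  (1,5): δ = 16.84°  ✓
  (1,6): δ = 37.72°  ✓
  (1,7): δ = 59.48°  ✓
  (2,3): δ = 135.16°  ·
  (2,4): δ = 82.24°  ·
  (2,5): δ = 39.53°  ✓
  (2,6): δ = 18.65°  ✓
  (2,7): δ = 3.11°  ✓
  (3,4): δ = 127.08°  ·
  (3,5): δ = 84.38°  ·
  (3,6): δ = 63.49°  ✓
  (3,7): δ = 41.74°  ✓
  (4,5): δ = 137.30°  ·
  (4,6): δ = 116.41°  ·
  (4,7): δ = 94.65°  ·
  (5,6): δ = 159.11°  ·
  (5,7): δ = 137.36°  ·
  (6,7): δ = 158.24°  ·
antipodal pairs: 12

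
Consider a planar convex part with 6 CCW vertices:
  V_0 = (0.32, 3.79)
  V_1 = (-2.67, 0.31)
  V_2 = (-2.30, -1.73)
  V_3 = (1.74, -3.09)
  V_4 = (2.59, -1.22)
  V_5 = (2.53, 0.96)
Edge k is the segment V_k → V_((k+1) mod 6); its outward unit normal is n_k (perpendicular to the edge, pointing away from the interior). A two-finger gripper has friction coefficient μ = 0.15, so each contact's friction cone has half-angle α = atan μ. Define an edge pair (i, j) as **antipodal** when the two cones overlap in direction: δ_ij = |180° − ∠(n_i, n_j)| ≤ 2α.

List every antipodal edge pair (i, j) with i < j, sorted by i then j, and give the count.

α = atan 0.15 = 8.53°;  2α = 17.06°
n_0 = (-0.7585, +0.6517)
n_1 = (-0.9839, -0.1785)
n_2 = (-0.3190, -0.9477)
n_3 = (+0.9104, -0.4138)
n_4 = (+0.9996, +0.0275)
n_5 = (+0.7882, +0.6155)
  (0,1): δ = 129.05°  ·
  (0,2): δ = 67.94°  ·
  (0,3): δ = 16.23°  ✓
  (0,4): δ = 42.25°  ·
  (0,5): δ = 78.66°  ·
  (1,2): δ = 118.89°  ·
  (1,3): δ = 34.72°  ·
  (1,4): δ = 8.70°  ✓
  (1,5): δ = 27.71°  ·
  (2,3): δ = 95.84°  ·
  (2,4): δ = 69.82°  ·
  (2,5): δ = 33.41°  ·
  (3,4): δ = 153.98°  ·
  (3,5): δ = 117.57°  ·
  (4,5): δ = 143.59°  ·
antipodal pairs: 2

count = 2; pairs: (0,3), (1,4)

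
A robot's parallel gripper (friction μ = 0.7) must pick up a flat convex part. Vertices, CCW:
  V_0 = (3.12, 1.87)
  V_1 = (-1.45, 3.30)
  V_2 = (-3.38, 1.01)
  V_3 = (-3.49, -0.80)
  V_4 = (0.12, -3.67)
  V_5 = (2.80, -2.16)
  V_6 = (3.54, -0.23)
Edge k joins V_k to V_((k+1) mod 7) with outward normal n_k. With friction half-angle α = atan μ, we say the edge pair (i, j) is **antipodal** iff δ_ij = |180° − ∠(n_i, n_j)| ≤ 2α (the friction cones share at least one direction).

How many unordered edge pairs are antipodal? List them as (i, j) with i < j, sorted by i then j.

count = 9; pairs: (0,3), (0,4), (1,4), (1,5), (1,6), (2,4), (2,5), (2,6), (3,6)

α = atan 0.7 = 34.99°;  2α = 69.98°
n_0 = (+0.2986, +0.9544)
n_1 = (-0.7647, +0.6444)
n_2 = (-0.9982, +0.0607)
n_3 = (-0.6223, -0.7828)
n_4 = (+0.4909, -0.8712)
n_5 = (+0.9337, -0.3580)
n_6 = (+0.9806, +0.1961)
  (0,1): δ = 112.75°  ·
  (0,2): δ = 76.10°  ·
  (0,3): δ = 21.11°  ✓
  (0,4): δ = 46.77°  ✓
  (0,5): δ = 86.40°  ·
  (0,6): δ = 118.69°  ·
  (1,2): δ = 143.35°  ·
  (1,3): δ = 88.36°  ·
  (1,4): δ = 20.48°  ✓
  (1,5): δ = 19.15°  ✓
  (1,6): δ = 51.43°  ✓
  (2,3): δ = 125.01°  ·
  (2,4): δ = 57.12°  ✓
  (2,5): δ = 17.50°  ✓
  (2,6): δ = 14.79°  ✓
  (3,4): δ = 112.12°  ·
  (3,5): δ = 72.49°  ·
  (3,6): δ = 40.20°  ✓
  (4,5): δ = 140.38°  ·
  (4,6): δ = 108.09°  ·
  (5,6): δ = 147.71°  ·
antipodal pairs: 9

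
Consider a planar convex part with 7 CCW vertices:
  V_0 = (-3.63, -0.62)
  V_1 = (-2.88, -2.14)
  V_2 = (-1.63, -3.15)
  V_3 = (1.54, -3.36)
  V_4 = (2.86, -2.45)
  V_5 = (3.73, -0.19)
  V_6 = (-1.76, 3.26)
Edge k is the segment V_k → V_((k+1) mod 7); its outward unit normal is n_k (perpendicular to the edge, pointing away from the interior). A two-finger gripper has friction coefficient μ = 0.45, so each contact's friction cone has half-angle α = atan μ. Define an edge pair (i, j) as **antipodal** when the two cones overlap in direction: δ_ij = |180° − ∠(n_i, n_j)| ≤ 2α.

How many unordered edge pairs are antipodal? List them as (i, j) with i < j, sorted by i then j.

α = atan 0.45 = 24.23°;  2α = 48.46°
n_0 = (-0.8968, -0.4425)
n_1 = (-0.6285, -0.7778)
n_2 = (-0.0661, -0.9978)
n_3 = (+0.5676, -0.8233)
n_4 = (+0.9332, -0.3593)
n_5 = (+0.5321, +0.8467)
n_6 = (-0.9008, +0.4342)
  (0,1): δ = 155.20°  ·
  (0,2): δ = 120.05°  ·
  (0,3): δ = 81.68°  ·
  (0,4): δ = 47.32°  ✓
  (0,5): δ = 31.59°  ✓
  (0,6): δ = 128.01°  ·
  (1,2): δ = 144.85°  ·
  (1,3): δ = 106.48°  ·
  (1,4): δ = 72.12°  ·
  (1,5): δ = 6.79°  ✓
  (1,6): δ = 103.21°  ·
  (2,3): δ = 141.63°  ·
  (2,4): δ = 107.26°  ·
  (2,5): δ = 28.36°  ✓
  (2,6): δ = 68.06°  ·
  (3,4): δ = 145.64°  ·
  (3,5): δ = 66.73°  ·
  (3,6): δ = 29.69°  ✓
  (4,5): δ = 101.09°  ·
  (4,6): δ = 4.68°  ✓
  (5,6): δ = 83.59°  ·
antipodal pairs: 6

count = 6; pairs: (0,4), (0,5), (1,5), (2,5), (3,6), (4,6)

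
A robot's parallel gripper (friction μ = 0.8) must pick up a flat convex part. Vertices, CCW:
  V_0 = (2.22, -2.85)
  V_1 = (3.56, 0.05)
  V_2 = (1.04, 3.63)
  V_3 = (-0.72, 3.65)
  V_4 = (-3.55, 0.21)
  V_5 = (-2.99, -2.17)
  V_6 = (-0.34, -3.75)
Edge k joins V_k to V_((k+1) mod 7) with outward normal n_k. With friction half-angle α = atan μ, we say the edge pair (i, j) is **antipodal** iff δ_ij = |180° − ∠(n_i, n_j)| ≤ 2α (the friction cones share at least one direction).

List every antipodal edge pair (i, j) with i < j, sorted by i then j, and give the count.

count = 11; pairs: (0,2), (0,3), (0,4), (1,3), (1,4), (1,5), (1,6), (2,4), (2,5), (2,6), (3,6)

α = atan 0.8 = 38.66°;  2α = 77.32°
n_0 = (+0.9078, -0.4195)
n_1 = (+0.8177, +0.5756)
n_2 = (+0.0114, +0.9999)
n_3 = (-0.7723, +0.6353)
n_4 = (-0.9734, -0.2290)
n_5 = (-0.5121, -0.8589)
n_6 = (+0.3317, -0.9434)
  (0,1): δ = 120.06°  ·
  (0,2): δ = 65.85°  ✓
  (0,3): δ = 14.64°  ✓
  (0,4): δ = 38.04°  ✓
  (0,5): δ = 84.00°  ·
  (0,6): δ = 134.17°  ·
  (1,2): δ = 125.79°  ·
  (1,3): δ = 74.59°  ✓
  (1,4): δ = 21.90°  ✓
  (1,5): δ = 24.05°  ✓
  (1,6): δ = 74.23°  ✓
  (2,3): δ = 128.79°  ·
  (2,4): δ = 76.11°  ✓
  (2,5): δ = 30.15°  ✓
  (2,6): δ = 20.02°  ✓
  (3,4): δ = 127.32°  ·
  (3,5): δ = 81.36°  ·
  (3,6): δ = 31.19°  ✓
  (4,5): δ = 134.05°  ·
  (4,6): δ = 83.87°  ·
  (5,6): δ = 129.83°  ·
antipodal pairs: 11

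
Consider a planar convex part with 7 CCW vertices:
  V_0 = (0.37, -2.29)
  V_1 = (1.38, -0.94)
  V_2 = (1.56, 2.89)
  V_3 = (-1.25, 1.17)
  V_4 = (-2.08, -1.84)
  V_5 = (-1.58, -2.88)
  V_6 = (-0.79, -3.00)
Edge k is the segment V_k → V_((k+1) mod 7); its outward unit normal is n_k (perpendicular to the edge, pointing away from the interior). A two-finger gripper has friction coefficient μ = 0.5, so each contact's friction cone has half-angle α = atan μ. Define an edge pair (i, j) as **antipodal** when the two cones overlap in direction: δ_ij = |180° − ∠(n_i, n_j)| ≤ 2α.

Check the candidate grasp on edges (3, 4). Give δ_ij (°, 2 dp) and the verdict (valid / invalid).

α = atan 0.5 = 26.57°;  2α = 53.13°
edge 3: e_3 = (-0.83, -3.01);  n_3 = (-0.9640, +0.2658)
edge 4: e_4 = (+0.50, -1.04);  n_4 = (-0.9013, -0.4333)
∠(n_3, n_4) = 41.09°
δ = |180° − 41.09°| = 138.91°
138.91° > 2α = 53.13°  →  invalid

δ = 138.91°, invalid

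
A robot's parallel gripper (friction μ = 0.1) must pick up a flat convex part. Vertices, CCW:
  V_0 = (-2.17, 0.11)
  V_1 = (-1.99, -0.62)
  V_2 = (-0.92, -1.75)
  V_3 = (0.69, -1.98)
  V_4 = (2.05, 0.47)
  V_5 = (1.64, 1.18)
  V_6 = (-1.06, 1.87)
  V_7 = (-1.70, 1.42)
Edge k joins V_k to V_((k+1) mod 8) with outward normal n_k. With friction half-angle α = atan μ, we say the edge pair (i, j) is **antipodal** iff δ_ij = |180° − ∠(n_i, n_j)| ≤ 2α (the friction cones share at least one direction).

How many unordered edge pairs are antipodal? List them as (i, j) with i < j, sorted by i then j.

count = 2; pairs: (2,5), (3,7)

α = atan 0.1 = 5.71°;  2α = 11.42°
n_0 = (-0.9709, -0.2394)
n_1 = (-0.7261, -0.6876)
n_2 = (-0.1414, -0.9899)
n_3 = (+0.8743, -0.4853)
n_4 = (+0.8660, +0.5001)
n_5 = (+0.2476, +0.9689)
n_6 = (-0.5752, +0.8180)
n_7 = (-0.9413, +0.3377)
  (0,1): δ = 150.41°  ·
  (0,2): δ = 111.98°  ·
  (0,3): δ = 42.89°  ·
  (0,4): δ = 16.15°  ·
  (0,5): δ = 61.81°  ·
  (0,6): δ = 111.26°  ·
  (0,7): δ = 146.41°  ·
  (1,2): δ = 141.57°  ·
  (1,3): δ = 72.47°  ·
  (1,4): δ = 13.43°  ·
  (1,5): δ = 32.23°  ·
  (1,6): δ = 81.67°  ·
  (1,7): δ = 116.83°  ·
  (2,3): δ = 110.90°  ·
  (2,4): δ = 51.86°  ·
  (2,5): δ = 6.21°  ✓
  (2,6): δ = 43.24°  ·
  (2,7): δ = 78.39°  ·
  (3,4): δ = 120.96°  ·
  (3,5): δ = 75.30°  ·
  (3,6): δ = 25.85°  ·
  (3,7): δ = 9.30°  ✓
  (4,5): δ = 134.34°  ·
  (4,6): δ = 84.89°  ·
  (4,7): δ = 49.74°  ·
  (5,6): δ = 130.55°  ·
  (5,7): δ = 95.40°  ·
  (6,7): δ = 144.85°  ·
antipodal pairs: 2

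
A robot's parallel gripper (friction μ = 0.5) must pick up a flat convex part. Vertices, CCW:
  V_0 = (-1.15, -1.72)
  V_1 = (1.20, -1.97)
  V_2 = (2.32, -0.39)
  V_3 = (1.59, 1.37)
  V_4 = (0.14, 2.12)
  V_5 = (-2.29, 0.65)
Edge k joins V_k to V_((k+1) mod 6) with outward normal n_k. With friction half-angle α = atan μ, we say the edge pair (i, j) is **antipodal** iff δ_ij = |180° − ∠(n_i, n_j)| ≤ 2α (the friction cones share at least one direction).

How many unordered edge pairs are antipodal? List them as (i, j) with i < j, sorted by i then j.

α = atan 0.5 = 26.57°;  2α = 53.13°
n_0 = (-0.1058, -0.9944)
n_1 = (+0.8158, -0.5783)
n_2 = (+0.9237, +0.3831)
n_3 = (+0.4594, +0.8882)
n_4 = (-0.5176, +0.8556)
n_5 = (-0.9012, -0.4335)
  (0,1): δ = 119.26°  ·
  (0,2): δ = 61.40°  ·
  (0,3): δ = 21.28°  ✓
  (0,4): δ = 37.24°  ✓
  (0,5): δ = 121.76°  ·
  (1,2): δ = 122.14°  ·
  (1,3): δ = 82.02°  ·
  (1,4): δ = 23.50°  ✓
  (1,5): δ = 61.02°  ·
  (2,3): δ = 139.88°  ·
  (2,4): δ = 81.36°  ·
  (2,5): δ = 3.16°  ✓
  (3,4): δ = 121.48°  ·
  (3,5): δ = 36.96°  ✓
  (4,5): δ = 95.48°  ·
antipodal pairs: 5

count = 5; pairs: (0,3), (0,4), (1,4), (2,5), (3,5)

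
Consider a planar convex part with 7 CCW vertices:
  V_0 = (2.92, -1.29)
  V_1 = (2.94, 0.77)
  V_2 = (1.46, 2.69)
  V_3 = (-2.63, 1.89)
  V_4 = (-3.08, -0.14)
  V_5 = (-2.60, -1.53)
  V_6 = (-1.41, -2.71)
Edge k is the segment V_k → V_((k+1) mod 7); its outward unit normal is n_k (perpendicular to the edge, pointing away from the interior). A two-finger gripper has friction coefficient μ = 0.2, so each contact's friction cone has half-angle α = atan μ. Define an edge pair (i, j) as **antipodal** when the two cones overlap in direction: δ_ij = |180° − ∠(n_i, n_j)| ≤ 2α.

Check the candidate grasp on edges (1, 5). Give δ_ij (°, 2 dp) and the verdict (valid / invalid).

α = atan 0.2 = 11.31°;  2α = 22.62°
edge 1: e_1 = (-1.48, +1.92);  n_1 = (+0.7920, +0.6105)
edge 5: e_5 = (+1.19, -1.18);  n_5 = (-0.7041, -0.7101)
∠(n_1, n_5) = 172.38°
δ = |180° − 172.38°| = 7.62°
7.62° ≤ 2α = 22.62°  →  valid

δ = 7.62°, valid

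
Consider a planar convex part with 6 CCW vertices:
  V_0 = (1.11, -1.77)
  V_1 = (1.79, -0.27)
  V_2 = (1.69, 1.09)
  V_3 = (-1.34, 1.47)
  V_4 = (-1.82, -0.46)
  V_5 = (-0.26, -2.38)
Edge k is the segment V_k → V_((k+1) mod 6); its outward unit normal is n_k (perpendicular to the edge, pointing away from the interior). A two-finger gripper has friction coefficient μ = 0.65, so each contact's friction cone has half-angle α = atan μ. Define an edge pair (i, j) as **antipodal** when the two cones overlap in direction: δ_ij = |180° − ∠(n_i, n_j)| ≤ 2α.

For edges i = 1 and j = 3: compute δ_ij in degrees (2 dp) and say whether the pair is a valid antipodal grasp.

α = atan 0.65 = 33.02°;  2α = 66.05°
edge 1: e_1 = (-0.10, +1.36);  n_1 = (+0.9973, +0.0733)
edge 3: e_3 = (-0.48, -1.93);  n_3 = (-0.9704, +0.2414)
∠(n_1, n_3) = 161.83°
δ = |180° − 161.83°| = 18.17°
18.17° ≤ 2α = 66.05°  →  valid

δ = 18.17°, valid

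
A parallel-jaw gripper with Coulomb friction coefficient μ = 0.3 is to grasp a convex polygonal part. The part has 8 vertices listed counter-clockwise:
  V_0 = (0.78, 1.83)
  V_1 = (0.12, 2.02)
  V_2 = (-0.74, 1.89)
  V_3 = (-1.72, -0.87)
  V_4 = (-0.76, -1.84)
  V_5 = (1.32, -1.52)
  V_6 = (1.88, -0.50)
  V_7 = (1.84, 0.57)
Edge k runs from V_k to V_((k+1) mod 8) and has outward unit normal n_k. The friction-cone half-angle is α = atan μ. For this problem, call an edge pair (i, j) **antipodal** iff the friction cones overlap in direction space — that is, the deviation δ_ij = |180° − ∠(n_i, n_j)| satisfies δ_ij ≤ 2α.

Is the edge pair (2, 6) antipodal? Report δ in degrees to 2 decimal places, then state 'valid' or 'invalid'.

α = atan 0.3 = 16.70°;  2α = 33.40°
edge 2: e_2 = (-0.98, -2.76);  n_2 = (-0.9424, +0.3346)
edge 6: e_6 = (-0.04, +1.07);  n_6 = (+0.9993, +0.0374)
∠(n_2, n_6) = 158.31°
δ = |180° − 158.31°| = 21.69°
21.69° ≤ 2α = 33.40°  →  valid

δ = 21.69°, valid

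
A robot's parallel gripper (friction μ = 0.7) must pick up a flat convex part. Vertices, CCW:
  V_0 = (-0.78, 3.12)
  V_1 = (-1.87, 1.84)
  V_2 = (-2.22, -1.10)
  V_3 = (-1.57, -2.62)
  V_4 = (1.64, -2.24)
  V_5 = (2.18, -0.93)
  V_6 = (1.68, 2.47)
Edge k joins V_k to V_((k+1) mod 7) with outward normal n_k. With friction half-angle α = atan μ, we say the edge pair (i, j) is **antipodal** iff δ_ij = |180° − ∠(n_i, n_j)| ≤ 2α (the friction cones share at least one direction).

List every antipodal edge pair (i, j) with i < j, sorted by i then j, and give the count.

count = 9; pairs: (0,3), (0,4), (0,5), (1,4), (1,5), (2,4), (2,5), (2,6), (3,6)

α = atan 0.7 = 34.99°;  2α = 69.98°
n_0 = (-0.7614, +0.6483)
n_1 = (-0.9930, +0.1182)
n_2 = (-0.9195, -0.3932)
n_3 = (+0.1176, -0.9931)
n_4 = (+0.9245, -0.3811)
n_5 = (+0.9894, +0.1455)
n_6 = (+0.2555, +0.9668)
  (0,1): δ = 146.37°  ·
  (0,2): δ = 116.43°  ·
  (0,3): δ = 42.83°  ✓
  (0,4): δ = 18.01°  ✓
  (0,5): δ = 48.78°  ✓
  (0,6): δ = 115.62°  ·
  (1,2): δ = 150.06°  ·
  (1,3): δ = 76.46°  ·
  (1,4): δ = 15.61°  ✓
  (1,5): δ = 15.15°  ✓
  (1,6): δ = 81.99°  ·
  (2,3): δ = 106.40°  ·
  (2,4): δ = 45.56°  ✓
  (2,5): δ = 14.79°  ✓
  (2,6): δ = 52.05°  ✓
  (3,4): δ = 119.15°  ·
  (3,5): δ = 88.39°  ·
  (3,6): δ = 21.55°  ✓
  (4,5): δ = 149.23°  ·
  (4,6): δ = 82.40°  ·
  (5,6): δ = 113.17°  ·
antipodal pairs: 9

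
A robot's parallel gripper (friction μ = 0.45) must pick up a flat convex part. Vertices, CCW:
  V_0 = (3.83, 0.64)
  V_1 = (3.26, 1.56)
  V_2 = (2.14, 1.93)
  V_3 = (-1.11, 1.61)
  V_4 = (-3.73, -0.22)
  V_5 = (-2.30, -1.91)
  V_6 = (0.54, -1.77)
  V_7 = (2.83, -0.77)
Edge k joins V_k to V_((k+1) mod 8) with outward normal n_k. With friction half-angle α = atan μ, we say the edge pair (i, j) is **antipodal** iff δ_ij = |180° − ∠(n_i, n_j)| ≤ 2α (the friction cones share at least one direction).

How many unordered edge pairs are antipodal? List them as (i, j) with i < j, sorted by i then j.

α = atan 0.45 = 24.23°;  2α = 48.46°
n_0 = (+0.8501, +0.5267)
n_1 = (+0.3137, +0.9495)
n_2 = (-0.0980, +0.9952)
n_3 = (-0.5726, +0.8198)
n_4 = (-0.7634, -0.6459)
n_5 = (+0.0492, -0.9988)
n_6 = (+0.4002, -0.9164)
n_7 = (+0.8157, -0.5785)
  (0,1): δ = 140.06°  ·
  (0,2): δ = 116.16°  ·
  (0,3): δ = 86.85°  ·
  (0,4): δ = 8.46°  ✓
  (0,5): δ = 61.04°  ·
  (0,6): δ = 81.81°  ·
  (0,7): δ = 112.87°  ·
  (1,2): δ = 156.10°  ·
  (1,3): δ = 126.79°  ·
  (1,4): δ = 31.48°  ✓
  (1,5): δ = 21.10°  ✓
  (1,6): δ = 41.87°  ✓
  (1,7): δ = 72.94°  ·
  (2,3): δ = 150.69°  ·
  (2,4): δ = 55.39°  ·
  (2,5): δ = 2.80°  ✓
  (2,6): δ = 17.97°  ✓
  (2,7): δ = 49.03°  ·
  (3,4): δ = 84.70°  ·
  (3,5): δ = 32.11°  ✓
  (3,6): δ = 11.34°  ✓
  (3,7): δ = 19.72°  ✓
  (4,5): δ = 127.41°  ·
  (4,6): δ = 106.65°  ·
  (4,7): δ = 75.58°  ·
  (5,6): δ = 159.23°  ·
  (5,7): δ = 128.17°  ·
  (6,7): δ = 148.94°  ·
antipodal pairs: 9

count = 9; pairs: (0,4), (1,4), (1,5), (1,6), (2,5), (2,6), (3,5), (3,6), (3,7)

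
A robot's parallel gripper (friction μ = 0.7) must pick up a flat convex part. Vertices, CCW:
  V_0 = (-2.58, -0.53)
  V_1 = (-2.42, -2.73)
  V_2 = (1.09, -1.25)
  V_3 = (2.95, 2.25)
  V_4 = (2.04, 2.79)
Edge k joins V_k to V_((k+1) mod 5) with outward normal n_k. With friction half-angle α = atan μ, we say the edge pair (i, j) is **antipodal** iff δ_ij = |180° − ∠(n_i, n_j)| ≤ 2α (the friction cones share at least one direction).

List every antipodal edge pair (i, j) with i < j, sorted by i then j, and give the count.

α = atan 0.7 = 34.99°;  2α = 69.98°
n_0 = (-0.9974, -0.0725)
n_1 = (+0.3885, -0.9214)
n_2 = (+0.8831, -0.4693)
n_3 = (+0.5103, +0.8600)
n_4 = (-0.5836, +0.8121)
  (0,1): δ = 71.30°  ·
  (0,2): δ = 32.15°  ✓
  (0,3): δ = 55.16°  ✓
  (0,4): δ = 121.54°  ·
  (1,2): δ = 140.85°  ·
  (1,3): δ = 53.55°  ✓
  (1,4): δ = 12.84°  ✓
  (2,3): δ = 92.70°  ·
  (2,4): δ = 26.31°  ✓
  (3,4): δ = 113.61°  ·
antipodal pairs: 5

count = 5; pairs: (0,2), (0,3), (1,3), (1,4), (2,4)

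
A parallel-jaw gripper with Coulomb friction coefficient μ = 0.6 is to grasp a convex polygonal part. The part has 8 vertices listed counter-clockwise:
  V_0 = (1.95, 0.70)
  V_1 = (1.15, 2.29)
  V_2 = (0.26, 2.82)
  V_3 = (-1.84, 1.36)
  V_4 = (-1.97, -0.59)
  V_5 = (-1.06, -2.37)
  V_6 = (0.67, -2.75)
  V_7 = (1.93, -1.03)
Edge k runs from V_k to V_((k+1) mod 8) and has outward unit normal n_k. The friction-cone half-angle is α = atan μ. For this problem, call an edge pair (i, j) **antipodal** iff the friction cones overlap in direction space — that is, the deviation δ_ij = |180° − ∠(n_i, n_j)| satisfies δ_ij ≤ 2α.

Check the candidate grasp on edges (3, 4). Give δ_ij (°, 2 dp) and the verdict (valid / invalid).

α = atan 0.6 = 30.96°;  2α = 61.93°
edge 3: e_3 = (-0.13, -1.95);  n_3 = (-0.9978, +0.0665)
edge 4: e_4 = (+0.91, -1.78);  n_4 = (-0.8904, -0.4552)
∠(n_3, n_4) = 30.89°
δ = |180° − 30.89°| = 149.11°
149.11° > 2α = 61.93°  →  invalid

δ = 149.11°, invalid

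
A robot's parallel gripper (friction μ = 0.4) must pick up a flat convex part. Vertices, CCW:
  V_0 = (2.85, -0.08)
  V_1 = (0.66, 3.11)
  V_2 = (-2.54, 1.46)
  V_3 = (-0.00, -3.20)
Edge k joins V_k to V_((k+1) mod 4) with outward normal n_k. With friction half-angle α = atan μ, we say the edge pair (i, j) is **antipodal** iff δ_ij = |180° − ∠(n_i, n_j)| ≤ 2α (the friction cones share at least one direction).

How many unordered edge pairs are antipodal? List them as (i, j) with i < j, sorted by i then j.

α = atan 0.4 = 21.80°;  2α = 43.60°
n_0 = (+0.8244, +0.5660)
n_1 = (-0.4583, +0.8888)
n_2 = (-0.8780, -0.4786)
n_3 = (+0.7383, -0.6744)
  (0,1): δ = 97.19°  ·
  (0,2): δ = 5.88°  ✓
  (0,3): δ = 103.12°  ·
  (1,2): δ = 88.68°  ·
  (1,3): δ = 20.31°  ✓
  (2,3): δ = 71.00°  ·
antipodal pairs: 2

count = 2; pairs: (0,2), (1,3)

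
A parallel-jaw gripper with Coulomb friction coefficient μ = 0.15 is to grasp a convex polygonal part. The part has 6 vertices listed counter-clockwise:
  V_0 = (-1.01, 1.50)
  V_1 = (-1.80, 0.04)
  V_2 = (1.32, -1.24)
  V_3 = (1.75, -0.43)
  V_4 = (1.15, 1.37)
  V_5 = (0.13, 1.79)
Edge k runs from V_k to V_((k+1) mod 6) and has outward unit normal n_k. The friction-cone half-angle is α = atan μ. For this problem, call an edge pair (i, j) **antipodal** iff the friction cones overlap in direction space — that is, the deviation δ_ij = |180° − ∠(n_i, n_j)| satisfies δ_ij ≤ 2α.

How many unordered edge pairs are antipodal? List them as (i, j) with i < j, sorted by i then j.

α = atan 0.15 = 8.53°;  2α = 17.06°
n_0 = (-0.8795, +0.4759)
n_1 = (-0.3796, -0.9252)
n_2 = (+0.8833, -0.4689)
n_3 = (+0.9487, +0.3162)
n_4 = (+0.3807, +0.9247)
n_5 = (-0.2465, +0.9691)
  (0,1): δ = 83.89°  ·
  (0,2): δ = 0.46°  ✓
  (0,3): δ = 46.85°  ·
  (0,4): δ = 96.04°  ·
  (0,5): δ = 132.69°  ·
  (1,2): δ = 95.66°  ·
  (1,3): δ = 49.26°  ·
  (1,4): δ = 0.07°  ✓
  (1,5): δ = 36.58°  ·
  (2,3): δ = 133.60°  ·
  (2,4): δ = 84.42°  ·
  (2,5): δ = 47.77°  ·
  (3,4): δ = 130.82°  ·
  (3,5): δ = 94.16°  ·
  (4,5): δ = 143.35°  ·
antipodal pairs: 2

count = 2; pairs: (0,2), (1,4)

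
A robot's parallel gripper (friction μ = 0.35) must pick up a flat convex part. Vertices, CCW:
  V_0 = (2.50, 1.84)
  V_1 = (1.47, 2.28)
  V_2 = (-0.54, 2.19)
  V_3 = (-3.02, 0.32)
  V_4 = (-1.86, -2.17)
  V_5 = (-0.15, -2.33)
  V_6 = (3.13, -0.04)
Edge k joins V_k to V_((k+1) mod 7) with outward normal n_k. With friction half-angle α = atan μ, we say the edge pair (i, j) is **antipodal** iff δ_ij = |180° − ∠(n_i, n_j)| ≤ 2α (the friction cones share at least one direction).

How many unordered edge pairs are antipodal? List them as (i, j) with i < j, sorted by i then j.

α = atan 0.35 = 19.29°;  2α = 38.58°
n_0 = (+0.3928, +0.9196)
n_1 = (-0.0447, +0.9990)
n_2 = (-0.6021, +0.7985)
n_3 = (-0.9065, -0.4223)
n_4 = (-0.0932, -0.9957)
n_5 = (+0.5725, -0.8199)
n_6 = (+0.9482, +0.3177)
  (0,1): δ = 154.30°  ·
  (0,2): δ = 119.85°  ·
  (0,3): δ = 41.89°  ·
  (0,4): δ = 17.79°  ✓
  (0,5): δ = 58.05°  ·
  (0,6): δ = 131.66°  ·
  (1,2): δ = 145.55°  ·
  (1,3): δ = 67.58°  ·
  (1,4): δ = 7.91°  ✓
  (1,5): δ = 32.36°  ✓
  (1,6): δ = 105.96°  ·
  (2,3): δ = 102.04°  ·
  (2,4): δ = 42.36°  ·
  (2,5): δ = 2.10°  ✓
  (2,6): δ = 71.51°  ·
  (3,4): δ = 120.32°  ·
  (3,5): δ = 80.06°  ·
  (3,6): δ = 6.45°  ✓
  (4,5): δ = 139.73°  ·
  (4,6): δ = 66.13°  ·
  (5,6): δ = 106.40°  ·
antipodal pairs: 5

count = 5; pairs: (0,4), (1,4), (1,5), (2,5), (3,6)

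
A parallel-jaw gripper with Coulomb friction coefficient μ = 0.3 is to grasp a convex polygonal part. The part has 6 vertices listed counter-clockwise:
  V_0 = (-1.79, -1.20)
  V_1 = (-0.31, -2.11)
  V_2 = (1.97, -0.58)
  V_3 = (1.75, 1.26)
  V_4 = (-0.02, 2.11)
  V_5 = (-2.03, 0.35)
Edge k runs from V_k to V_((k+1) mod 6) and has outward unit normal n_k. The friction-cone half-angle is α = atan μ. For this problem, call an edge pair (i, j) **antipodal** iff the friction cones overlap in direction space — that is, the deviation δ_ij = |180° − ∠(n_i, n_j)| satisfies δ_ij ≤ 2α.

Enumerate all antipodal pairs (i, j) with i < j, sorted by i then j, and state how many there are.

count = 3; pairs: (0,3), (1,4), (2,5)

α = atan 0.3 = 16.70°;  2α = 33.40°
n_0 = (-0.5238, -0.8519)
n_1 = (+0.5572, -0.8304)
n_2 = (+0.9929, +0.1187)
n_3 = (+0.4329, +0.9014)
n_4 = (-0.6588, +0.7523)
n_5 = (-0.9882, -0.1530)
  (0,1): δ = 114.55°  ·
  (0,2): δ = 51.60°  ·
  (0,3): δ = 5.93°  ✓
  (0,4): δ = 72.79°  ·
  (0,5): δ = 130.39°  ·
  (1,2): δ = 117.05°  ·
  (1,3): δ = 59.52°  ·
  (1,4): δ = 7.34°  ✓
  (1,5): δ = 64.94°  ·
  (2,3): δ = 122.47°  ·
  (2,4): δ = 55.61°  ·
  (2,5): δ = 1.98°  ✓
  (3,4): δ = 113.14°  ·
  (3,5): δ = 55.55°  ·
  (4,5): δ = 122.40°  ·
antipodal pairs: 3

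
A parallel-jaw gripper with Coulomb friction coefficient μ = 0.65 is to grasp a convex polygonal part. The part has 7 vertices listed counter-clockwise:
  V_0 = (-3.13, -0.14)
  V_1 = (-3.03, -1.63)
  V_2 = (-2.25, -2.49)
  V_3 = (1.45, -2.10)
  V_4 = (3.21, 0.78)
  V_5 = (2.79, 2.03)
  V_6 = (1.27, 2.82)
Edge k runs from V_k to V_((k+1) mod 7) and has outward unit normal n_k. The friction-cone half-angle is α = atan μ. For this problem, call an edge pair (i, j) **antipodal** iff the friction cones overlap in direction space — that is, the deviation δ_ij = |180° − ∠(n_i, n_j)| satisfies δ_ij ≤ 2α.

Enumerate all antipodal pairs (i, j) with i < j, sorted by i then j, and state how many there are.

count = 8; pairs: (0,3), (0,4), (0,5), (1,4), (1,5), (2,5), (2,6), (3,6)

α = atan 0.65 = 33.02°;  2α = 66.05°
n_0 = (-0.9978, -0.0670)
n_1 = (-0.7407, -0.6718)
n_2 = (+0.1048, -0.9945)
n_3 = (+0.8533, -0.5215)
n_4 = (+0.9479, +0.3185)
n_5 = (+0.4612, +0.8873)
n_6 = (-0.5582, +0.8297)
  (0,1): δ = 141.63°  ·
  (0,2): δ = 87.82°  ·
  (0,3): δ = 35.27°  ✓
  (0,4): δ = 14.73°  ✓
  (0,5): δ = 58.70°  ✓
  (0,6): δ = 120.09°  ·
  (1,2): δ = 126.19°  ·
  (1,3): δ = 73.64°  ·
  (1,4): δ = 23.63°  ✓
  (1,5): δ = 20.33°  ✓
  (1,6): δ = 81.72°  ·
  (2,3): δ = 127.45°  ·
  (2,4): δ = 77.44°  ·
  (2,5): δ = 33.48°  ✓
  (2,6): δ = 27.91°  ✓
  (3,4): δ = 130.00°  ·
  (3,5): δ = 86.03°  ·
  (3,6): δ = 24.64°  ✓
  (4,5): δ = 136.03°  ·
  (4,6): δ = 74.64°  ·
  (5,6): δ = 118.61°  ·
antipodal pairs: 8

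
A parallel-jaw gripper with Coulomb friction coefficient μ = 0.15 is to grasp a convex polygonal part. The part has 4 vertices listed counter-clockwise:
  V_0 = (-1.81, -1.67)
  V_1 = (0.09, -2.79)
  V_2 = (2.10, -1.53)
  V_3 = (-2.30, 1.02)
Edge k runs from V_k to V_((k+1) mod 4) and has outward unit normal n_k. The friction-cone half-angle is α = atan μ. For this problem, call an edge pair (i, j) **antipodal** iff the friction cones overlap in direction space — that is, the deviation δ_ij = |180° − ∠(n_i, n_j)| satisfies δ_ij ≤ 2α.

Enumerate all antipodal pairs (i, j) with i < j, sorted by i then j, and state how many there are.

α = atan 0.15 = 8.53°;  2α = 17.06°
n_0 = (-0.5078, -0.8615)
n_1 = (+0.5311, -0.8473)
n_2 = (+0.5014, +0.8652)
n_3 = (-0.9838, -0.1792)
  (0,1): δ = 117.40°  ·
  (0,2): δ = 0.42°  ✓
  (0,3): δ = 130.84°  ·
  (1,2): δ = 62.18°  ·
  (1,3): δ = 68.24°  ·
  (2,3): δ = 49.58°  ·
antipodal pairs: 1

count = 1; pairs: (0,2)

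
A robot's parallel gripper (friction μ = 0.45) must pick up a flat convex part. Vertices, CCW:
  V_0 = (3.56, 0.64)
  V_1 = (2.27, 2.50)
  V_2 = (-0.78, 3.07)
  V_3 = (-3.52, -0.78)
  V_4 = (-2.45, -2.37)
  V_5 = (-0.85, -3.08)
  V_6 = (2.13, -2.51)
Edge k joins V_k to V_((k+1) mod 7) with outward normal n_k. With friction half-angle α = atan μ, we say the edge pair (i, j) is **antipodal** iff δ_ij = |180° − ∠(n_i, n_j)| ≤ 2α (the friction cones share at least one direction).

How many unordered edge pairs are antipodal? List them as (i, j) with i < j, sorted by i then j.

α = atan 0.45 = 24.23°;  2α = 48.46°
n_0 = (+0.8217, +0.5699)
n_1 = (+0.1837, +0.9830)
n_2 = (-0.8147, +0.5798)
n_3 = (-0.8296, -0.5583)
n_4 = (-0.4056, -0.9140)
n_5 = (+0.1879, -0.9822)
n_6 = (+0.9106, -0.4134)
  (0,1): δ = 135.33°  ·
  (0,2): δ = 70.18°  ·
  (0,3): δ = 0.80°  ✓
  (0,4): δ = 31.33°  ✓
  (0,5): δ = 66.09°  ·
  (0,6): δ = 120.84°  ·
  (1,2): δ = 114.85°  ·
  (1,3): δ = 45.48°  ✓
  (1,4): δ = 13.34°  ✓
  (1,5): δ = 21.41°  ✓
  (1,6): δ = 76.17°  ·
  (2,3): δ = 110.62°  ·
  (2,4): δ = 78.49°  ·
  (2,5): δ = 43.73°  ✓
  (2,6): δ = 11.02°  ✓
  (3,4): δ = 147.87°  ·
  (3,5): δ = 113.11°  ·
  (3,6): δ = 58.36°  ·
  (4,5): δ = 145.24°  ·
  (4,6): δ = 90.49°  ·
  (5,6): δ = 125.25°  ·
antipodal pairs: 7

count = 7; pairs: (0,3), (0,4), (1,3), (1,4), (1,5), (2,5), (2,6)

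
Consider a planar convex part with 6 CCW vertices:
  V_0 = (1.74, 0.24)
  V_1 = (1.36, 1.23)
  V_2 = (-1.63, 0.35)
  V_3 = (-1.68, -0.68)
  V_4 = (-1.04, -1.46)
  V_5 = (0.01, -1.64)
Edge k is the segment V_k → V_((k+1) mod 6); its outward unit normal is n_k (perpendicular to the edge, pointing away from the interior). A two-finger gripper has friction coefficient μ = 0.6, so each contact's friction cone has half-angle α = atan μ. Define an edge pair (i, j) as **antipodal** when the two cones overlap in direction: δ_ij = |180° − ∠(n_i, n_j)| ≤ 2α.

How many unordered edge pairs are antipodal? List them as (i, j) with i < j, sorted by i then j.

α = atan 0.6 = 30.96°;  2α = 61.93°
n_0 = (+0.9336, +0.3583)
n_1 = (-0.2823, +0.9593)
n_2 = (-0.9988, +0.0485)
n_3 = (-0.7731, -0.6343)
n_4 = (-0.1690, -0.9856)
n_5 = (+0.7359, -0.6771)
  (0,1): δ = 94.60°  ·
  (0,2): δ = 23.78°  ✓
  (0,3): δ = 18.37°  ✓
  (0,4): δ = 59.27°  ✓
  (0,5): δ = 116.38°  ·
  (1,2): δ = 109.18°  ·
  (1,3): δ = 67.03°  ·
  (1,4): δ = 26.13°  ✓
  (1,5): δ = 30.98°  ✓
  (2,3): δ = 137.85°  ·
  (2,4): δ = 96.95°  ·
  (2,5): δ = 39.84°  ✓
  (3,4): δ = 139.10°  ·
  (3,5): δ = 81.99°  ·
  (4,5): δ = 122.89°  ·
antipodal pairs: 6

count = 6; pairs: (0,2), (0,3), (0,4), (1,4), (1,5), (2,5)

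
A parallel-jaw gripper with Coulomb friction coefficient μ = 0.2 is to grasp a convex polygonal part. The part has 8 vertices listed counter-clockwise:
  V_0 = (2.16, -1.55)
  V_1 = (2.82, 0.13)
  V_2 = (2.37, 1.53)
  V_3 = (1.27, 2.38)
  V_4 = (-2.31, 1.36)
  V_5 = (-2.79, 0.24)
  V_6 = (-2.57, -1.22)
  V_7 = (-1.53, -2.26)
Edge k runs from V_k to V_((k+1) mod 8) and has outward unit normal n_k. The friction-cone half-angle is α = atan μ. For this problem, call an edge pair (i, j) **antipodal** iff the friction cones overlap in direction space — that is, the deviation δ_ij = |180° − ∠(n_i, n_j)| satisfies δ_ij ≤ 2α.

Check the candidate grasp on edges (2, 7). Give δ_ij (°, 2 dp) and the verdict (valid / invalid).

α = atan 0.2 = 11.31°;  2α = 22.62°
edge 2: e_2 = (-1.10, +0.85);  n_2 = (+0.6114, +0.7913)
edge 7: e_7 = (+3.69, +0.71);  n_7 = (+0.1889, -0.9820)
∠(n_2, n_7) = 131.41°
δ = |180° − 131.41°| = 48.59°
48.59° > 2α = 22.62°  →  invalid

δ = 48.59°, invalid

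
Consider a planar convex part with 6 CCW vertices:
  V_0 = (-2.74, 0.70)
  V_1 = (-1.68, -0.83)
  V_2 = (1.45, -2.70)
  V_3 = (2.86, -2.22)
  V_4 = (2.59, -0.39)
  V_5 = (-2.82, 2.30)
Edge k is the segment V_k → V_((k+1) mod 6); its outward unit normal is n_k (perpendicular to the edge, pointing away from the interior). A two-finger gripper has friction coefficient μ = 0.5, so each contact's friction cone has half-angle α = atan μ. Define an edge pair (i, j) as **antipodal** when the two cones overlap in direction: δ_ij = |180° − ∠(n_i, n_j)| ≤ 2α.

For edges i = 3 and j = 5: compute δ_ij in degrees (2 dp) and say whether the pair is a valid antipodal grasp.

α = atan 0.5 = 26.57°;  2α = 53.13°
edge 3: e_3 = (-0.27, +1.83);  n_3 = (+0.9893, +0.1460)
edge 5: e_5 = (+0.08, -1.60);  n_5 = (-0.9988, -0.0499)
∠(n_3, n_5) = 174.47°
δ = |180° − 174.47°| = 5.53°
5.53° ≤ 2α = 53.13°  →  valid

δ = 5.53°, valid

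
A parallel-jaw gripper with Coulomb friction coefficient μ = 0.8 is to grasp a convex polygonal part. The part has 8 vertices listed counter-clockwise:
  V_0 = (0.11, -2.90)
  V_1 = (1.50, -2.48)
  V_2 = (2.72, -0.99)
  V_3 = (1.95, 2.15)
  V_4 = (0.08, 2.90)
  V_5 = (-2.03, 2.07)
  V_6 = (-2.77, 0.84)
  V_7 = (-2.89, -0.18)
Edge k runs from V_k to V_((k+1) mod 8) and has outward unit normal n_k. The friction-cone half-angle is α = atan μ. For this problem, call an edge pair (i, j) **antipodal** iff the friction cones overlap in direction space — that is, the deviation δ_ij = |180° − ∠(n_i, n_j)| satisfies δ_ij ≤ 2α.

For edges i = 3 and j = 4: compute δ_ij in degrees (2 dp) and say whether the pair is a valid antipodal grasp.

δ = 136.67°, invalid

α = atan 0.8 = 38.66°;  2α = 77.32°
edge 3: e_3 = (-1.87, +0.75);  n_3 = (+0.3722, +0.9281)
edge 4: e_4 = (-2.11, -0.83);  n_4 = (-0.3661, +0.9306)
∠(n_3, n_4) = 43.33°
δ = |180° − 43.33°| = 136.67°
136.67° > 2α = 77.32°  →  invalid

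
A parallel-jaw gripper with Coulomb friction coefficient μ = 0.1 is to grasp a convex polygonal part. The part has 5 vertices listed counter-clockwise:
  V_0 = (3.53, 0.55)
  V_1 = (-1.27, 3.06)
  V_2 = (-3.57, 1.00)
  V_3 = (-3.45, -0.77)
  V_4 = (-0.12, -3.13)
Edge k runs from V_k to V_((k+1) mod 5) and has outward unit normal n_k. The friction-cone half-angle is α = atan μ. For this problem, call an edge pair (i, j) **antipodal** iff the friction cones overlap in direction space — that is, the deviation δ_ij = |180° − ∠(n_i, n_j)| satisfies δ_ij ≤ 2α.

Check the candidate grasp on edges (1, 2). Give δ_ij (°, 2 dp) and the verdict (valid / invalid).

α = atan 0.1 = 5.71°;  2α = 11.42°
edge 1: e_1 = (-2.30, -2.06);  n_1 = (-0.6672, +0.7449)
edge 2: e_2 = (+0.12, -1.77);  n_2 = (-0.9977, -0.0676)
∠(n_1, n_2) = 52.03°
δ = |180° − 52.03°| = 127.97°
127.97° > 2α = 11.42°  →  invalid

δ = 127.97°, invalid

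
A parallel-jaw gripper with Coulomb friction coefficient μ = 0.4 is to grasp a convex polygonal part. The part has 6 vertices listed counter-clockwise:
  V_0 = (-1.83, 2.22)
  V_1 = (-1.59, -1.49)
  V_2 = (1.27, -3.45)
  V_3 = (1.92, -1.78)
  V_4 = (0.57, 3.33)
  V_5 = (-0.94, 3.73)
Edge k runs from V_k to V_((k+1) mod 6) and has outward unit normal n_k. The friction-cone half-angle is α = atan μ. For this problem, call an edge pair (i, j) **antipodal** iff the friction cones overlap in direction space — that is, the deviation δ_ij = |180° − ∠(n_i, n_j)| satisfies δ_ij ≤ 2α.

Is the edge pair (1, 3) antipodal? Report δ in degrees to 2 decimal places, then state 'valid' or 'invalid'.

α = atan 0.4 = 21.80°;  2α = 43.60°
edge 1: e_1 = (+2.86, -1.96);  n_1 = (-0.5653, -0.8249)
edge 3: e_3 = (-1.35, +5.11);  n_3 = (+0.9668, +0.2554)
∠(n_1, n_3) = 139.22°
δ = |180° − 139.22°| = 40.78°
40.78° ≤ 2α = 43.60°  →  valid

δ = 40.78°, valid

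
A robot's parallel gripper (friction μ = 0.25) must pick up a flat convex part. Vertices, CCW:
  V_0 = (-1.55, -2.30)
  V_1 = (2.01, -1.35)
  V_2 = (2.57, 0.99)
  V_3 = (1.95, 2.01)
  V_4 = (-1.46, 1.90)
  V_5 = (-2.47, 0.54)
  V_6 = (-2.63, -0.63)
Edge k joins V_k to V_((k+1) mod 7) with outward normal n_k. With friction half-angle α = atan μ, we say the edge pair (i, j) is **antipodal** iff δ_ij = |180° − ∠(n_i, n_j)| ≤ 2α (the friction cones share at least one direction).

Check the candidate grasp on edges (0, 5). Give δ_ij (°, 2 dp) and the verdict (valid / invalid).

α = atan 0.25 = 14.04°;  2α = 28.07°
edge 0: e_0 = (+3.56, +0.95);  n_0 = (+0.2578, -0.9662)
edge 5: e_5 = (-0.16, -1.17);  n_5 = (-0.9908, +0.1355)
∠(n_0, n_5) = 112.73°
δ = |180° − 112.73°| = 67.27°
67.27° > 2α = 28.07°  →  invalid

δ = 67.27°, invalid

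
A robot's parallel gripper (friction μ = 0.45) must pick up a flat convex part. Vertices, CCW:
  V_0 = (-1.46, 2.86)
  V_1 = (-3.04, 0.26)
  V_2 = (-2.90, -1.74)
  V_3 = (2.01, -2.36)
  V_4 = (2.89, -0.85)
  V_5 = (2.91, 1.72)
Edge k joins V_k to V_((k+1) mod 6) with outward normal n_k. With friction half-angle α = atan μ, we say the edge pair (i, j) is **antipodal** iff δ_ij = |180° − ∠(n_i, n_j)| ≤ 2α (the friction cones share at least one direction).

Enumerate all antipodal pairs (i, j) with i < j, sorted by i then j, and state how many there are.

count = 5; pairs: (0,3), (0,4), (1,3), (1,4), (2,5)

α = atan 0.45 = 24.23°;  2α = 48.46°
n_0 = (-0.8546, +0.5193)
n_1 = (-0.9976, -0.0698)
n_2 = (-0.1253, -0.9921)
n_3 = (+0.8640, -0.5035)
n_4 = (+1.0000, -0.0078)
n_5 = (+0.2524, +0.9676)
  (0,1): δ = 144.71°  ·
  (0,2): δ = 65.91°  ·
  (0,3): δ = 1.05°  ✓
  (0,4): δ = 30.84°  ✓
  (0,5): δ = 106.67°  ·
  (1,2): δ = 101.20°  ·
  (1,3): δ = 34.24°  ✓
  (1,4): δ = 4.45°  ✓
  (1,5): δ = 71.37°  ·
  (2,3): δ = 113.04°  ·
  (2,4): δ = 83.25°  ·
  (2,5): δ = 7.42°  ✓
  (3,4): δ = 150.21°  ·
  (3,5): δ = 74.39°  ·
  (4,5): δ = 104.18°  ·
antipodal pairs: 5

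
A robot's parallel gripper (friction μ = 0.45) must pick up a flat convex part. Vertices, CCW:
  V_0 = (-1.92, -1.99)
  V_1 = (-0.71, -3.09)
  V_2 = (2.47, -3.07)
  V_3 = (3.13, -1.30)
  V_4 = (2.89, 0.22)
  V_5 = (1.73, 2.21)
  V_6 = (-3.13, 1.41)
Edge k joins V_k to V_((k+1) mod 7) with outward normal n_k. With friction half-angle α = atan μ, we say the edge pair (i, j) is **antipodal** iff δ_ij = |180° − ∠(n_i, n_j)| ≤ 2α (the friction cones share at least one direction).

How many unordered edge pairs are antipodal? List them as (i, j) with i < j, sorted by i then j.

α = atan 0.45 = 24.23°;  2α = 48.46°
n_0 = (-0.6727, -0.7399)
n_1 = (+0.0063, -1.0000)
n_2 = (+0.9370, -0.3494)
n_3 = (+0.9878, +0.1560)
n_4 = (+0.8639, +0.5036)
n_5 = (-0.1624, +0.9867)
n_6 = (-0.9421, -0.3353)
  (0,1): δ = 137.37°  ·
  (0,2): δ = 68.18°  ·
  (0,3): δ = 38.75°  ✓
  (0,4): δ = 17.49°  ✓
  (0,5): δ = 51.62°  ·
  (0,6): δ = 151.86°  ·
  (1,2): δ = 110.81°  ·
  (1,3): δ = 81.39°  ·
  (1,4): δ = 60.12°  ·
  (1,5): δ = 8.99°  ✓
  (1,6): δ = 109.23°  ·
  (2,3): δ = 150.58°  ·
  (2,4): δ = 129.31°  ·
  (2,5): δ = 60.20°  ·
  (2,6): δ = 40.04°  ✓
  (3,4): δ = 158.73°  ·
  (3,5): δ = 89.63°  ·
  (3,6): δ = 10.62°  ✓
  (4,5): δ = 110.89°  ·
  (4,6): δ = 10.65°  ✓
  (5,6): δ = 79.76°  ·
antipodal pairs: 6

count = 6; pairs: (0,3), (0,4), (1,5), (2,6), (3,6), (4,6)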